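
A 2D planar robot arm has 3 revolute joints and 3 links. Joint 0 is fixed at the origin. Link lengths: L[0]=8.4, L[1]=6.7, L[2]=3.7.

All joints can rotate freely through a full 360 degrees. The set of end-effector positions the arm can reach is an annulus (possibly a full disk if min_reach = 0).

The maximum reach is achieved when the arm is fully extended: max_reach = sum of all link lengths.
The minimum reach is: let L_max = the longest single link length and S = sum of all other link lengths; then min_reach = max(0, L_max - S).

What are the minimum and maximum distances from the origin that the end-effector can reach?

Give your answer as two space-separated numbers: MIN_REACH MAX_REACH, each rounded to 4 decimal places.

Link lengths: [8.4, 6.7, 3.7]
max_reach = 8.4 + 6.7 + 3.7 = 18.8
L_max = max([8.4, 6.7, 3.7]) = 8.4
S (sum of others) = 18.8 - 8.4 = 10.4
min_reach = max(0, 8.4 - 10.4) = max(0, -2) = 0

Answer: 0.0000 18.8000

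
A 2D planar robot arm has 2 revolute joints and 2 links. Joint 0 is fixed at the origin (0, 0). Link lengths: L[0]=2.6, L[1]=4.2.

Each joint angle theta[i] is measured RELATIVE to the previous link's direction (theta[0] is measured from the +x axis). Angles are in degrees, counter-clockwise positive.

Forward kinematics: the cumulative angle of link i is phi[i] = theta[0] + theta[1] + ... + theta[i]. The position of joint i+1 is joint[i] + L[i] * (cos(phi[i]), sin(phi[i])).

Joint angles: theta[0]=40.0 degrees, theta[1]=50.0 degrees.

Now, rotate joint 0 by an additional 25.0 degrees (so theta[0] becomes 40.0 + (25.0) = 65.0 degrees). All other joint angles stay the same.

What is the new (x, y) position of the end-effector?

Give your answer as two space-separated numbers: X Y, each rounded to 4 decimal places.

Answer: -0.6762 6.1629

Derivation:
joint[0] = (0.0000, 0.0000)  (base)
link 0: phi[0] = 65 = 65 deg
  cos(65 deg) = 0.4226, sin(65 deg) = 0.9063
  joint[1] = (0.0000, 0.0000) + 2.6 * (0.4226, 0.9063) = (0.0000 + 1.0988, 0.0000 + 2.3564) = (1.0988, 2.3564)
link 1: phi[1] = 65 + 50 = 115 deg
  cos(115 deg) = -0.4226, sin(115 deg) = 0.9063
  joint[2] = (1.0988, 2.3564) + 4.2 * (-0.4226, 0.9063) = (1.0988 + -1.7750, 2.3564 + 3.8065) = (-0.6762, 6.1629)
End effector: (-0.6762, 6.1629)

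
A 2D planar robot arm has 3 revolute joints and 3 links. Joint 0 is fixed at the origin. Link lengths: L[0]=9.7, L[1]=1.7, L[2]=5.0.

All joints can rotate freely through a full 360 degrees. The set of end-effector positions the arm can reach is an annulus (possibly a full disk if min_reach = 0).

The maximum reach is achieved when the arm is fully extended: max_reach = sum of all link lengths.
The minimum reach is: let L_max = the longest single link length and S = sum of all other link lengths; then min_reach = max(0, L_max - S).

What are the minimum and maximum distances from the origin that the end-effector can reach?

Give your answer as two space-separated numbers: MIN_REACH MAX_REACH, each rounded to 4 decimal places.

Link lengths: [9.7, 1.7, 5.0]
max_reach = 9.7 + 1.7 + 5 = 16.4
L_max = max([9.7, 1.7, 5.0]) = 9.7
S (sum of others) = 16.4 - 9.7 = 6.7
min_reach = max(0, 9.7 - 6.7) = max(0, 3) = 3

Answer: 3.0000 16.4000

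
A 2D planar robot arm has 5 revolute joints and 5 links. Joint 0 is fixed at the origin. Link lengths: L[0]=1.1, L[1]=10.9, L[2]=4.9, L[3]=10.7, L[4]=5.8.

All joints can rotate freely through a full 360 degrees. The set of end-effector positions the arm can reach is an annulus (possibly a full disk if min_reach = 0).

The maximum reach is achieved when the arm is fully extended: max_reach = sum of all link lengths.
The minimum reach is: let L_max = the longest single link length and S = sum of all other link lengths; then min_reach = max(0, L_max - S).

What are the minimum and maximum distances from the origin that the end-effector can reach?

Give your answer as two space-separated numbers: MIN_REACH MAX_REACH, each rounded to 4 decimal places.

Link lengths: [1.1, 10.9, 4.9, 10.7, 5.8]
max_reach = 1.1 + 10.9 + 4.9 + 10.7 + 5.8 = 33.4
L_max = max([1.1, 10.9, 4.9, 10.7, 5.8]) = 10.9
S (sum of others) = 33.4 - 10.9 = 22.5
min_reach = max(0, 10.9 - 22.5) = max(0, -11.6) = 0

Answer: 0.0000 33.4000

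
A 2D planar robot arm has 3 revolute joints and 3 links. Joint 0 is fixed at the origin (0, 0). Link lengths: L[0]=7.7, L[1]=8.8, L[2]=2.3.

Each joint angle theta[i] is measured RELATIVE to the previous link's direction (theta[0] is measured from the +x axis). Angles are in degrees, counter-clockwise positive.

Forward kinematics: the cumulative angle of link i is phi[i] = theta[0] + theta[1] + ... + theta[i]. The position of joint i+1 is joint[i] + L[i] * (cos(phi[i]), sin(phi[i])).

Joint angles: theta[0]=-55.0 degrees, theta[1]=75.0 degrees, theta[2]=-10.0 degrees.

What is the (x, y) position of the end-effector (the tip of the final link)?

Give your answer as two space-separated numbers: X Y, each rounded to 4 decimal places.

joint[0] = (0.0000, 0.0000)  (base)
link 0: phi[0] = -55 = -55 deg
  cos(-55 deg) = 0.5736, sin(-55 deg) = -0.8192
  joint[1] = (0.0000, 0.0000) + 7.7 * (0.5736, -0.8192) = (0.0000 + 4.4165, 0.0000 + -6.3075) = (4.4165, -6.3075)
link 1: phi[1] = -55 + 75 = 20 deg
  cos(20 deg) = 0.9397, sin(20 deg) = 0.3420
  joint[2] = (4.4165, -6.3075) + 8.8 * (0.9397, 0.3420) = (4.4165 + 8.2693, -6.3075 + 3.0098) = (12.6858, -3.2977)
link 2: phi[2] = -55 + 75 + -10 = 10 deg
  cos(10 deg) = 0.9848, sin(10 deg) = 0.1736
  joint[3] = (12.6858, -3.2977) + 2.3 * (0.9848, 0.1736) = (12.6858 + 2.2651, -3.2977 + 0.3994) = (14.9509, -2.8983)
End effector: (14.9509, -2.8983)

Answer: 14.9509 -2.8983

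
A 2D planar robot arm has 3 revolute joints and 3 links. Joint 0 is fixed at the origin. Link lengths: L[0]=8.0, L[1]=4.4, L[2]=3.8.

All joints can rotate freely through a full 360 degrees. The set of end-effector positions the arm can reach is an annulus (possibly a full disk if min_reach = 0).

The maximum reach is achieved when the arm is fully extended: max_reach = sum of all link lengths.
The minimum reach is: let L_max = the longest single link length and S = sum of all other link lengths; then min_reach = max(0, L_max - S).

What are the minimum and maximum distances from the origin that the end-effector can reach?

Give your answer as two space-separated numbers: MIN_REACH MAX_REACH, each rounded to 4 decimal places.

Answer: 0.0000 16.2000

Derivation:
Link lengths: [8.0, 4.4, 3.8]
max_reach = 8 + 4.4 + 3.8 = 16.2
L_max = max([8.0, 4.4, 3.8]) = 8
S (sum of others) = 16.2 - 8 = 8.2
min_reach = max(0, 8 - 8.2) = max(0, -0.2) = 0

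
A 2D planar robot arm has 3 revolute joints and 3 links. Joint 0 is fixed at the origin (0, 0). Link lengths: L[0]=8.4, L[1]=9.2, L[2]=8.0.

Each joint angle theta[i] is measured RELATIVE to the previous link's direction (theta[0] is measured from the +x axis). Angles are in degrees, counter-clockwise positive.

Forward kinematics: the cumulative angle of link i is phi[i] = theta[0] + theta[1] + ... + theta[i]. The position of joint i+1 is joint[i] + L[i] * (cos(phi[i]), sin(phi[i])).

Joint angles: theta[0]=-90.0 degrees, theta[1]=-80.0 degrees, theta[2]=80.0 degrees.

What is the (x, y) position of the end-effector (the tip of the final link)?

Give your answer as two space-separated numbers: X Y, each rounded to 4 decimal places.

Answer: -9.0602 -17.9976

Derivation:
joint[0] = (0.0000, 0.0000)  (base)
link 0: phi[0] = -90 = -90 deg
  cos(-90 deg) = 0.0000, sin(-90 deg) = -1.0000
  joint[1] = (0.0000, 0.0000) + 8.4 * (0.0000, -1.0000) = (0.0000 + 0.0000, 0.0000 + -8.4000) = (0.0000, -8.4000)
link 1: phi[1] = -90 + -80 = -170 deg
  cos(-170 deg) = -0.9848, sin(-170 deg) = -0.1736
  joint[2] = (0.0000, -8.4000) + 9.2 * (-0.9848, -0.1736) = (0.0000 + -9.0602, -8.4000 + -1.5976) = (-9.0602, -9.9976)
link 2: phi[2] = -90 + -80 + 80 = -90 deg
  cos(-90 deg) = 0.0000, sin(-90 deg) = -1.0000
  joint[3] = (-9.0602, -9.9976) + 8 * (0.0000, -1.0000) = (-9.0602 + 0.0000, -9.9976 + -8.0000) = (-9.0602, -17.9976)
End effector: (-9.0602, -17.9976)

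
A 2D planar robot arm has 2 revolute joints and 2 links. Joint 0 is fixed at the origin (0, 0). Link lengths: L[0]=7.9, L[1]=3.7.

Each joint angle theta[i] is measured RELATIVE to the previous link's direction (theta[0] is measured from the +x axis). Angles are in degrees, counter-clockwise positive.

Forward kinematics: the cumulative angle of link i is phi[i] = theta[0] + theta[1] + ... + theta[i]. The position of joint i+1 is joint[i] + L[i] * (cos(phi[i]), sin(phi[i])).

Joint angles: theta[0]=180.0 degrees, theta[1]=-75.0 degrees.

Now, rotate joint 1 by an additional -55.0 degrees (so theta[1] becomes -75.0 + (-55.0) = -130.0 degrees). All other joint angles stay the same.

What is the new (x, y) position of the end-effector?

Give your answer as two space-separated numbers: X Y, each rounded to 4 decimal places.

joint[0] = (0.0000, 0.0000)  (base)
link 0: phi[0] = 180 = 180 deg
  cos(180 deg) = -1.0000, sin(180 deg) = 0.0000
  joint[1] = (0.0000, 0.0000) + 7.9 * (-1.0000, 0.0000) = (0.0000 + -7.9000, 0.0000 + 0.0000) = (-7.9000, 0.0000)
link 1: phi[1] = 180 + -130 = 50 deg
  cos(50 deg) = 0.6428, sin(50 deg) = 0.7660
  joint[2] = (-7.9000, 0.0000) + 3.7 * (0.6428, 0.7660) = (-7.9000 + 2.3783, 0.0000 + 2.8344) = (-5.5217, 2.8344)
End effector: (-5.5217, 2.8344)

Answer: -5.5217 2.8344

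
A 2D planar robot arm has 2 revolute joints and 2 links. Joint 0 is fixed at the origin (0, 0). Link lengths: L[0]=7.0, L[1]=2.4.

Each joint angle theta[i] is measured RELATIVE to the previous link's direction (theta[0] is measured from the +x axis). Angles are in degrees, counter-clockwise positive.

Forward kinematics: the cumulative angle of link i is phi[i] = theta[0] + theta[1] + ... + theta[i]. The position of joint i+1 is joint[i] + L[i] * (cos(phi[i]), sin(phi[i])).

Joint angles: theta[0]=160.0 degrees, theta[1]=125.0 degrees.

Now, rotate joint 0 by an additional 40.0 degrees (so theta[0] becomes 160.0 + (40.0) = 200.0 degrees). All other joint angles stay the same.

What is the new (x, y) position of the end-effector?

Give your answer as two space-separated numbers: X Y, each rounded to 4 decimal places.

joint[0] = (0.0000, 0.0000)  (base)
link 0: phi[0] = 200 = 200 deg
  cos(200 deg) = -0.9397, sin(200 deg) = -0.3420
  joint[1] = (0.0000, 0.0000) + 7 * (-0.9397, -0.3420) = (0.0000 + -6.5778, 0.0000 + -2.3941) = (-6.5778, -2.3941)
link 1: phi[1] = 200 + 125 = 325 deg
  cos(325 deg) = 0.8192, sin(325 deg) = -0.5736
  joint[2] = (-6.5778, -2.3941) + 2.4 * (0.8192, -0.5736) = (-6.5778 + 1.9660, -2.3941 + -1.3766) = (-4.6119, -3.7707)
End effector: (-4.6119, -3.7707)

Answer: -4.6119 -3.7707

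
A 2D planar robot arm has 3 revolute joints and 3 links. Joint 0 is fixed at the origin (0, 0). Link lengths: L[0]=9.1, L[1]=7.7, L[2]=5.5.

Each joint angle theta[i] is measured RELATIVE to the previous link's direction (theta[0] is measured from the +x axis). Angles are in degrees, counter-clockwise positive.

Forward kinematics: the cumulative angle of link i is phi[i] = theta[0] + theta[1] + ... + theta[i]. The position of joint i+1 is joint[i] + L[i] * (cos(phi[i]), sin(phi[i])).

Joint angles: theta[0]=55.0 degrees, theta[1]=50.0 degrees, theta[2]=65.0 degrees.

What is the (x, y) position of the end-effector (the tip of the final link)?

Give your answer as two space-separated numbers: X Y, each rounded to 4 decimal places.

joint[0] = (0.0000, 0.0000)  (base)
link 0: phi[0] = 55 = 55 deg
  cos(55 deg) = 0.5736, sin(55 deg) = 0.8192
  joint[1] = (0.0000, 0.0000) + 9.1 * (0.5736, 0.8192) = (0.0000 + 5.2195, 0.0000 + 7.4543) = (5.2195, 7.4543)
link 1: phi[1] = 55 + 50 = 105 deg
  cos(105 deg) = -0.2588, sin(105 deg) = 0.9659
  joint[2] = (5.2195, 7.4543) + 7.7 * (-0.2588, 0.9659) = (5.2195 + -1.9929, 7.4543 + 7.4376) = (3.2266, 14.8919)
link 2: phi[2] = 55 + 50 + 65 = 170 deg
  cos(170 deg) = -0.9848, sin(170 deg) = 0.1736
  joint[3] = (3.2266, 14.8919) + 5.5 * (-0.9848, 0.1736) = (3.2266 + -5.4164, 14.8919 + 0.9551) = (-2.1898, 15.8470)
End effector: (-2.1898, 15.8470)

Answer: -2.1898 15.8470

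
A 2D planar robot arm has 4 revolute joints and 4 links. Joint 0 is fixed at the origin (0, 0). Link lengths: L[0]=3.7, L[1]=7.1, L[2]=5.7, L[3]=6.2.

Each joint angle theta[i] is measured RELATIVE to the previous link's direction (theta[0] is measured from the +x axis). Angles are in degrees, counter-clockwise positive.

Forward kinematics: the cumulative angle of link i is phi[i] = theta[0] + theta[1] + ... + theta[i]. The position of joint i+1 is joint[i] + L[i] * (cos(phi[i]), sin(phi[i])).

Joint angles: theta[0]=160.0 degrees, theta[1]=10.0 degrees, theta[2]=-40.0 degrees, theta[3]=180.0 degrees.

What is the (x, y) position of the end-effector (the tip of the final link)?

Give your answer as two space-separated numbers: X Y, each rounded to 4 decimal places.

joint[0] = (0.0000, 0.0000)  (base)
link 0: phi[0] = 160 = 160 deg
  cos(160 deg) = -0.9397, sin(160 deg) = 0.3420
  joint[1] = (0.0000, 0.0000) + 3.7 * (-0.9397, 0.3420) = (0.0000 + -3.4769, 0.0000 + 1.2655) = (-3.4769, 1.2655)
link 1: phi[1] = 160 + 10 = 170 deg
  cos(170 deg) = -0.9848, sin(170 deg) = 0.1736
  joint[2] = (-3.4769, 1.2655) + 7.1 * (-0.9848, 0.1736) = (-3.4769 + -6.9921, 1.2655 + 1.2329) = (-10.4690, 2.4984)
link 2: phi[2] = 160 + 10 + -40 = 130 deg
  cos(130 deg) = -0.6428, sin(130 deg) = 0.7660
  joint[3] = (-10.4690, 2.4984) + 5.7 * (-0.6428, 0.7660) = (-10.4690 + -3.6639, 2.4984 + 4.3665) = (-14.1329, 6.8648)
link 3: phi[3] = 160 + 10 + -40 + 180 = 310 deg
  cos(310 deg) = 0.6428, sin(310 deg) = -0.7660
  joint[4] = (-14.1329, 6.8648) + 6.2 * (0.6428, -0.7660) = (-14.1329 + 3.9853, 6.8648 + -4.7495) = (-10.1476, 2.1154)
End effector: (-10.1476, 2.1154)

Answer: -10.1476 2.1154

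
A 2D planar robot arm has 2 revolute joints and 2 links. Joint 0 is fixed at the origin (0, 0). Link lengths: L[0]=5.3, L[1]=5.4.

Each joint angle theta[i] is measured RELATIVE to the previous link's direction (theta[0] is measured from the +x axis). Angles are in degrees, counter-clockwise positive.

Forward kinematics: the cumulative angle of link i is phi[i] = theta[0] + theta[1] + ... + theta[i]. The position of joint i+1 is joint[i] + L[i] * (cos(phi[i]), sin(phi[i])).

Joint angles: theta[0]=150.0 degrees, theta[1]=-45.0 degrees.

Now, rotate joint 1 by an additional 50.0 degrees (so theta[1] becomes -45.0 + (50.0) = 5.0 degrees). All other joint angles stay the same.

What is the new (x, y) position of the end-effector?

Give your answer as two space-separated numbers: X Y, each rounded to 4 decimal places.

joint[0] = (0.0000, 0.0000)  (base)
link 0: phi[0] = 150 = 150 deg
  cos(150 deg) = -0.8660, sin(150 deg) = 0.5000
  joint[1] = (0.0000, 0.0000) + 5.3 * (-0.8660, 0.5000) = (0.0000 + -4.5899, 0.0000 + 2.6500) = (-4.5899, 2.6500)
link 1: phi[1] = 150 + 5 = 155 deg
  cos(155 deg) = -0.9063, sin(155 deg) = 0.4226
  joint[2] = (-4.5899, 2.6500) + 5.4 * (-0.9063, 0.4226) = (-4.5899 + -4.8941, 2.6500 + 2.2821) = (-9.4840, 4.9321)
End effector: (-9.4840, 4.9321)

Answer: -9.4840 4.9321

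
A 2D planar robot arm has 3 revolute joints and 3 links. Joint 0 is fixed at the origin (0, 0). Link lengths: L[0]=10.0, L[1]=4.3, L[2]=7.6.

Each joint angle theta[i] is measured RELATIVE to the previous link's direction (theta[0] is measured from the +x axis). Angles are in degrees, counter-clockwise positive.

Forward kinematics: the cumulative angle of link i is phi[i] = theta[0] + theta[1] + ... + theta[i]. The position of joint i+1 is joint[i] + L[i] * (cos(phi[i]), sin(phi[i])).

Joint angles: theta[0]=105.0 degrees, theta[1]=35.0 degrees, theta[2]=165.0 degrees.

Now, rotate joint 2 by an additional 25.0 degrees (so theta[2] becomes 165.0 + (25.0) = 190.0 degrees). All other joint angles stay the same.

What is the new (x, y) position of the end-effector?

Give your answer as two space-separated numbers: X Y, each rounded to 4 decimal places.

Answer: 0.6996 8.6232

Derivation:
joint[0] = (0.0000, 0.0000)  (base)
link 0: phi[0] = 105 = 105 deg
  cos(105 deg) = -0.2588, sin(105 deg) = 0.9659
  joint[1] = (0.0000, 0.0000) + 10 * (-0.2588, 0.9659) = (0.0000 + -2.5882, 0.0000 + 9.6593) = (-2.5882, 9.6593)
link 1: phi[1] = 105 + 35 = 140 deg
  cos(140 deg) = -0.7660, sin(140 deg) = 0.6428
  joint[2] = (-2.5882, 9.6593) + 4.3 * (-0.7660, 0.6428) = (-2.5882 + -3.2940, 9.6593 + 2.7640) = (-5.8822, 12.4232)
link 2: phi[2] = 105 + 35 + 190 = 330 deg
  cos(330 deg) = 0.8660, sin(330 deg) = -0.5000
  joint[3] = (-5.8822, 12.4232) + 7.6 * (0.8660, -0.5000) = (-5.8822 + 6.5818, 12.4232 + -3.8000) = (0.6996, 8.6232)
End effector: (0.6996, 8.6232)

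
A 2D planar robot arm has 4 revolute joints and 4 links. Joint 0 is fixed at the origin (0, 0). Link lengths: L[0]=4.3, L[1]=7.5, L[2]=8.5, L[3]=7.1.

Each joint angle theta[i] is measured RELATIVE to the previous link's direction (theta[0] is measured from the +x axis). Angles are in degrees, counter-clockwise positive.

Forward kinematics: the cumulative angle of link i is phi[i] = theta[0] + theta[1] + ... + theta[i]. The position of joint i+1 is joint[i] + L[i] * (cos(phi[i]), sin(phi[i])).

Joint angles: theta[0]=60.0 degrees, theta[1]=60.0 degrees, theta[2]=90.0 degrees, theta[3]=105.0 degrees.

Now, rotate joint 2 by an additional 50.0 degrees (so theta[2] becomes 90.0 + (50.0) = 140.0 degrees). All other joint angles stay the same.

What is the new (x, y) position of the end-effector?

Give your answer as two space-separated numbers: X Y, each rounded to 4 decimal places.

joint[0] = (0.0000, 0.0000)  (base)
link 0: phi[0] = 60 = 60 deg
  cos(60 deg) = 0.5000, sin(60 deg) = 0.8660
  joint[1] = (0.0000, 0.0000) + 4.3 * (0.5000, 0.8660) = (0.0000 + 2.1500, 0.0000 + 3.7239) = (2.1500, 3.7239)
link 1: phi[1] = 60 + 60 = 120 deg
  cos(120 deg) = -0.5000, sin(120 deg) = 0.8660
  joint[2] = (2.1500, 3.7239) + 7.5 * (-0.5000, 0.8660) = (2.1500 + -3.7500, 3.7239 + 6.4952) = (-1.6000, 10.2191)
link 2: phi[2] = 60 + 60 + 140 = 260 deg
  cos(260 deg) = -0.1736, sin(260 deg) = -0.9848
  joint[3] = (-1.6000, 10.2191) + 8.5 * (-0.1736, -0.9848) = (-1.6000 + -1.4760, 10.2191 + -8.3709) = (-3.0760, 1.8482)
link 3: phi[3] = 60 + 60 + 140 + 105 = 365 deg
  cos(365 deg) = 0.9962, sin(365 deg) = 0.0872
  joint[4] = (-3.0760, 1.8482) + 7.1 * (0.9962, 0.0872) = (-3.0760 + 7.0730, 1.8482 + 0.6188) = (3.9970, 2.4670)
End effector: (3.9970, 2.4670)

Answer: 3.9970 2.4670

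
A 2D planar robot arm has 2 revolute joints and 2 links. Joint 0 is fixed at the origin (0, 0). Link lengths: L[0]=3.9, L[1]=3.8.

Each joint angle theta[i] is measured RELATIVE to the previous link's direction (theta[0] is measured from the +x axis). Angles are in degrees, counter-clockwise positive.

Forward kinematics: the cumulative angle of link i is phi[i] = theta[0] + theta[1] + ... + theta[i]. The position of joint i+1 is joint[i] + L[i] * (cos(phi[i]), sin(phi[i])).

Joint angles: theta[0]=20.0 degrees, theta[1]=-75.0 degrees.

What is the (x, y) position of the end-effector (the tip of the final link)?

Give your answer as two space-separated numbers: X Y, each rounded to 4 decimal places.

Answer: 5.8444 -1.7789

Derivation:
joint[0] = (0.0000, 0.0000)  (base)
link 0: phi[0] = 20 = 20 deg
  cos(20 deg) = 0.9397, sin(20 deg) = 0.3420
  joint[1] = (0.0000, 0.0000) + 3.9 * (0.9397, 0.3420) = (0.0000 + 3.6648, 0.0000 + 1.3339) = (3.6648, 1.3339)
link 1: phi[1] = 20 + -75 = -55 deg
  cos(-55 deg) = 0.5736, sin(-55 deg) = -0.8192
  joint[2] = (3.6648, 1.3339) + 3.8 * (0.5736, -0.8192) = (3.6648 + 2.1796, 1.3339 + -3.1128) = (5.8444, -1.7789)
End effector: (5.8444, -1.7789)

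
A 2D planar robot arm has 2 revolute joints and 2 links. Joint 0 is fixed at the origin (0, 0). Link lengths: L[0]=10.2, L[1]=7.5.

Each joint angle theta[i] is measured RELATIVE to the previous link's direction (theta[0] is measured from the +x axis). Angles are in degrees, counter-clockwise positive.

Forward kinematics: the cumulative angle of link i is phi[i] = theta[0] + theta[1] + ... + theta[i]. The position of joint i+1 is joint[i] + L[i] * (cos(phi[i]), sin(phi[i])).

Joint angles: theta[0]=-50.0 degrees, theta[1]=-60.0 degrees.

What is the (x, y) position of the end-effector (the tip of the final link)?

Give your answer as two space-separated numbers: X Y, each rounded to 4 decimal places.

joint[0] = (0.0000, 0.0000)  (base)
link 0: phi[0] = -50 = -50 deg
  cos(-50 deg) = 0.6428, sin(-50 deg) = -0.7660
  joint[1] = (0.0000, 0.0000) + 10.2 * (0.6428, -0.7660) = (0.0000 + 6.5564, 0.0000 + -7.8137) = (6.5564, -7.8137)
link 1: phi[1] = -50 + -60 = -110 deg
  cos(-110 deg) = -0.3420, sin(-110 deg) = -0.9397
  joint[2] = (6.5564, -7.8137) + 7.5 * (-0.3420, -0.9397) = (6.5564 + -2.5652, -7.8137 + -7.0477) = (3.9913, -14.8613)
End effector: (3.9913, -14.8613)

Answer: 3.9913 -14.8613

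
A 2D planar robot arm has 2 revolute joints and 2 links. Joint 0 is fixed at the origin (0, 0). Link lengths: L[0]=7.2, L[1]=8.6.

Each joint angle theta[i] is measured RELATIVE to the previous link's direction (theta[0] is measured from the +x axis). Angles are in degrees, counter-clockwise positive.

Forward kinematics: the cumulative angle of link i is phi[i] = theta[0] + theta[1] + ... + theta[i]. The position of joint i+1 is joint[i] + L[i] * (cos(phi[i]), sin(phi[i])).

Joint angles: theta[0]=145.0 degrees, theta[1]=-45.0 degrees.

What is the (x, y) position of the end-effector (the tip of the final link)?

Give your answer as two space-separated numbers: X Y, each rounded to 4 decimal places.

joint[0] = (0.0000, 0.0000)  (base)
link 0: phi[0] = 145 = 145 deg
  cos(145 deg) = -0.8192, sin(145 deg) = 0.5736
  joint[1] = (0.0000, 0.0000) + 7.2 * (-0.8192, 0.5736) = (0.0000 + -5.8979, 0.0000 + 4.1298) = (-5.8979, 4.1298)
link 1: phi[1] = 145 + -45 = 100 deg
  cos(100 deg) = -0.1736, sin(100 deg) = 0.9848
  joint[2] = (-5.8979, 4.1298) + 8.6 * (-0.1736, 0.9848) = (-5.8979 + -1.4934, 4.1298 + 8.4693) = (-7.3913, 12.5991)
End effector: (-7.3913, 12.5991)

Answer: -7.3913 12.5991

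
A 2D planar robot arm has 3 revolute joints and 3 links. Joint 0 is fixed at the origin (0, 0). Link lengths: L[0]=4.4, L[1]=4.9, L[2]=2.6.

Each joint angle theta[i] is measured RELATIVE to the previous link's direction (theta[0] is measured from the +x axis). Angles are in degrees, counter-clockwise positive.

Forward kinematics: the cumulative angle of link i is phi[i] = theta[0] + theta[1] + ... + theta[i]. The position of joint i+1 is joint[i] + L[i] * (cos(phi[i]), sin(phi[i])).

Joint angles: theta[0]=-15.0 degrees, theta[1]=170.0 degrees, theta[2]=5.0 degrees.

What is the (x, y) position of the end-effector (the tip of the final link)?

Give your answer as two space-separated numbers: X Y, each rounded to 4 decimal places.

Answer: -2.6340 1.8213

Derivation:
joint[0] = (0.0000, 0.0000)  (base)
link 0: phi[0] = -15 = -15 deg
  cos(-15 deg) = 0.9659, sin(-15 deg) = -0.2588
  joint[1] = (0.0000, 0.0000) + 4.4 * (0.9659, -0.2588) = (0.0000 + 4.2501, 0.0000 + -1.1388) = (4.2501, -1.1388)
link 1: phi[1] = -15 + 170 = 155 deg
  cos(155 deg) = -0.9063, sin(155 deg) = 0.4226
  joint[2] = (4.2501, -1.1388) + 4.9 * (-0.9063, 0.4226) = (4.2501 + -4.4409, -1.1388 + 2.0708) = (-0.1908, 0.9320)
link 2: phi[2] = -15 + 170 + 5 = 160 deg
  cos(160 deg) = -0.9397, sin(160 deg) = 0.3420
  joint[3] = (-0.1908, 0.9320) + 2.6 * (-0.9397, 0.3420) = (-0.1908 + -2.4432, 0.9320 + 0.8893) = (-2.6340, 1.8213)
End effector: (-2.6340, 1.8213)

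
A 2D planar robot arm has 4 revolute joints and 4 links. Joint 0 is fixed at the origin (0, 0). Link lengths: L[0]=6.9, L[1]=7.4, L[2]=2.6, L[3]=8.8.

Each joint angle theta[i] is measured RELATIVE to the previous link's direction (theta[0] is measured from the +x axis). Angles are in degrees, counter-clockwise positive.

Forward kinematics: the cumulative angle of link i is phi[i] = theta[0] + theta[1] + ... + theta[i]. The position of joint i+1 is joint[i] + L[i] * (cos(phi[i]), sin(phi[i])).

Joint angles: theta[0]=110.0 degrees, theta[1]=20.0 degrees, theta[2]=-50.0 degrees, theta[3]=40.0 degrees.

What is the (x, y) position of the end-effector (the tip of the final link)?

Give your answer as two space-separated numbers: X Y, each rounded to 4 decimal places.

joint[0] = (0.0000, 0.0000)  (base)
link 0: phi[0] = 110 = 110 deg
  cos(110 deg) = -0.3420, sin(110 deg) = 0.9397
  joint[1] = (0.0000, 0.0000) + 6.9 * (-0.3420, 0.9397) = (0.0000 + -2.3599, 0.0000 + 6.4839) = (-2.3599, 6.4839)
link 1: phi[1] = 110 + 20 = 130 deg
  cos(130 deg) = -0.6428, sin(130 deg) = 0.7660
  joint[2] = (-2.3599, 6.4839) + 7.4 * (-0.6428, 0.7660) = (-2.3599 + -4.7566, 6.4839 + 5.6687) = (-7.1166, 12.1526)
link 2: phi[2] = 110 + 20 + -50 = 80 deg
  cos(80 deg) = 0.1736, sin(80 deg) = 0.9848
  joint[3] = (-7.1166, 12.1526) + 2.6 * (0.1736, 0.9848) = (-7.1166 + 0.4515, 12.1526 + 2.5605) = (-6.6651, 14.7131)
link 3: phi[3] = 110 + 20 + -50 + 40 = 120 deg
  cos(120 deg) = -0.5000, sin(120 deg) = 0.8660
  joint[4] = (-6.6651, 14.7131) + 8.8 * (-0.5000, 0.8660) = (-6.6651 + -4.4000, 14.7131 + 7.6210) = (-11.0651, 22.3341)
End effector: (-11.0651, 22.3341)

Answer: -11.0651 22.3341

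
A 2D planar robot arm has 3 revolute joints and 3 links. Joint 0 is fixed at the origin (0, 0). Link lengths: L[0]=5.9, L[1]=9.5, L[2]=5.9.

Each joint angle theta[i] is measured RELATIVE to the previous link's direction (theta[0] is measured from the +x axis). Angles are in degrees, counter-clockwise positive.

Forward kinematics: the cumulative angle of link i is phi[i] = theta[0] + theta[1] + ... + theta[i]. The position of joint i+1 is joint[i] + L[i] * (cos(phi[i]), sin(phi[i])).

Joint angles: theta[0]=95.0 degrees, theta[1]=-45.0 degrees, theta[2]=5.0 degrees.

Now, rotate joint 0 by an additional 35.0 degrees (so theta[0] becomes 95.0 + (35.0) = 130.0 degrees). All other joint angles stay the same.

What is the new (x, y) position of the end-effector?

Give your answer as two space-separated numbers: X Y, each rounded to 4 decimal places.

Answer: -2.9645 19.8835

Derivation:
joint[0] = (0.0000, 0.0000)  (base)
link 0: phi[0] = 130 = 130 deg
  cos(130 deg) = -0.6428, sin(130 deg) = 0.7660
  joint[1] = (0.0000, 0.0000) + 5.9 * (-0.6428, 0.7660) = (0.0000 + -3.7924, 0.0000 + 4.5197) = (-3.7924, 4.5197)
link 1: phi[1] = 130 + -45 = 85 deg
  cos(85 deg) = 0.0872, sin(85 deg) = 0.9962
  joint[2] = (-3.7924, 4.5197) + 9.5 * (0.0872, 0.9962) = (-3.7924 + 0.8280, 4.5197 + 9.4638) = (-2.9645, 13.9835)
link 2: phi[2] = 130 + -45 + 5 = 90 deg
  cos(90 deg) = 0.0000, sin(90 deg) = 1.0000
  joint[3] = (-2.9645, 13.9835) + 5.9 * (0.0000, 1.0000) = (-2.9645 + 0.0000, 13.9835 + 5.9000) = (-2.9645, 19.8835)
End effector: (-2.9645, 19.8835)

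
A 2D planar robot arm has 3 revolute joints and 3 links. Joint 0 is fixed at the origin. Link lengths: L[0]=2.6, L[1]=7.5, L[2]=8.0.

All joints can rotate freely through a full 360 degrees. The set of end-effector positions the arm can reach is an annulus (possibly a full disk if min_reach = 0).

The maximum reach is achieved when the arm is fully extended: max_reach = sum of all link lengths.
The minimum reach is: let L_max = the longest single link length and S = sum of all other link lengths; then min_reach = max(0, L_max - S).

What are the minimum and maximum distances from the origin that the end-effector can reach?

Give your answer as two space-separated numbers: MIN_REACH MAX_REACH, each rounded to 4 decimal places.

Answer: 0.0000 18.1000

Derivation:
Link lengths: [2.6, 7.5, 8.0]
max_reach = 2.6 + 7.5 + 8 = 18.1
L_max = max([2.6, 7.5, 8.0]) = 8
S (sum of others) = 18.1 - 8 = 10.1
min_reach = max(0, 8 - 10.1) = max(0, -2.1) = 0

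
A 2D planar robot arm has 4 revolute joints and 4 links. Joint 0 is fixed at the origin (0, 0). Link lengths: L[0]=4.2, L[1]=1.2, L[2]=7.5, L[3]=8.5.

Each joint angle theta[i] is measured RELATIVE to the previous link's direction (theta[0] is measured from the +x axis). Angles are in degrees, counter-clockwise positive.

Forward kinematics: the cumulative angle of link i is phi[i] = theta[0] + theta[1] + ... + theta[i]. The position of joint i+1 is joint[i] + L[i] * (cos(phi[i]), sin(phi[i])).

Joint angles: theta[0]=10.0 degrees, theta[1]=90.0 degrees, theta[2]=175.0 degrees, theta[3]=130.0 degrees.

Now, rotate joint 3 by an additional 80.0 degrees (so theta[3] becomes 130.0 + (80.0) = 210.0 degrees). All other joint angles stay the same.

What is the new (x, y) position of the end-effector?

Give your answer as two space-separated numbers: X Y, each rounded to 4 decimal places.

Answer: -0.2939 1.4024

Derivation:
joint[0] = (0.0000, 0.0000)  (base)
link 0: phi[0] = 10 = 10 deg
  cos(10 deg) = 0.9848, sin(10 deg) = 0.1736
  joint[1] = (0.0000, 0.0000) + 4.2 * (0.9848, 0.1736) = (0.0000 + 4.1362, 0.0000 + 0.7293) = (4.1362, 0.7293)
link 1: phi[1] = 10 + 90 = 100 deg
  cos(100 deg) = -0.1736, sin(100 deg) = 0.9848
  joint[2] = (4.1362, 0.7293) + 1.2 * (-0.1736, 0.9848) = (4.1362 + -0.2084, 0.7293 + 1.1818) = (3.9278, 1.9111)
link 2: phi[2] = 10 + 90 + 175 = 275 deg
  cos(275 deg) = 0.0872, sin(275 deg) = -0.9962
  joint[3] = (3.9278, 1.9111) + 7.5 * (0.0872, -0.9962) = (3.9278 + 0.6537, 1.9111 + -7.4715) = (4.5815, -5.5604)
link 3: phi[3] = 10 + 90 + 175 + 210 = 485 deg
  cos(485 deg) = -0.5736, sin(485 deg) = 0.8192
  joint[4] = (4.5815, -5.5604) + 8.5 * (-0.5736, 0.8192) = (4.5815 + -4.8754, -5.5604 + 6.9628) = (-0.2939, 1.4024)
End effector: (-0.2939, 1.4024)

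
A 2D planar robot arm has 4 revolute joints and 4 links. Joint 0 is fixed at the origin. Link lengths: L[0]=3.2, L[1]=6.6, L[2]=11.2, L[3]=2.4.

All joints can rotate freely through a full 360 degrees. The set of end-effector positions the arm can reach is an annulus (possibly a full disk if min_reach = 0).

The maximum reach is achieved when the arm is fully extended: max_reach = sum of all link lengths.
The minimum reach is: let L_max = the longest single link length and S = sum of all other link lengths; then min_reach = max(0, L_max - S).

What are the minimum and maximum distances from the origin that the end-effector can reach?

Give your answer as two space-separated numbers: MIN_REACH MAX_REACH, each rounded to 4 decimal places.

Link lengths: [3.2, 6.6, 11.2, 2.4]
max_reach = 3.2 + 6.6 + 11.2 + 2.4 = 23.4
L_max = max([3.2, 6.6, 11.2, 2.4]) = 11.2
S (sum of others) = 23.4 - 11.2 = 12.2
min_reach = max(0, 11.2 - 12.2) = max(0, -1) = 0

Answer: 0.0000 23.4000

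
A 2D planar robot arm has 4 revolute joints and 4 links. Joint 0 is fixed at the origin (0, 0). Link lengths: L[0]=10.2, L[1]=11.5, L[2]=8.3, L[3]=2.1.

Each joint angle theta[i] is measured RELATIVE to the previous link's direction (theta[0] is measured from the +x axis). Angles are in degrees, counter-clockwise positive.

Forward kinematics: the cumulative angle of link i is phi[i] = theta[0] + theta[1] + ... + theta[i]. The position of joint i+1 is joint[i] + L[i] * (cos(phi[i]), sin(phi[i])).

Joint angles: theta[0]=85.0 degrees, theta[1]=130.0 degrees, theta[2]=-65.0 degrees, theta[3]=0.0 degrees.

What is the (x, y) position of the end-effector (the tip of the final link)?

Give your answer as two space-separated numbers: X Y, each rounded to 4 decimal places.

Answer: -17.5379 8.7651

Derivation:
joint[0] = (0.0000, 0.0000)  (base)
link 0: phi[0] = 85 = 85 deg
  cos(85 deg) = 0.0872, sin(85 deg) = 0.9962
  joint[1] = (0.0000, 0.0000) + 10.2 * (0.0872, 0.9962) = (0.0000 + 0.8890, 0.0000 + 10.1612) = (0.8890, 10.1612)
link 1: phi[1] = 85 + 130 = 215 deg
  cos(215 deg) = -0.8192, sin(215 deg) = -0.5736
  joint[2] = (0.8890, 10.1612) + 11.5 * (-0.8192, -0.5736) = (0.8890 + -9.4202, 10.1612 + -6.5961) = (-8.5313, 3.5651)
link 2: phi[2] = 85 + 130 + -65 = 150 deg
  cos(150 deg) = -0.8660, sin(150 deg) = 0.5000
  joint[3] = (-8.5313, 3.5651) + 8.3 * (-0.8660, 0.5000) = (-8.5313 + -7.1880, 3.5651 + 4.1500) = (-15.7193, 7.7151)
link 3: phi[3] = 85 + 130 + -65 + 0 = 150 deg
  cos(150 deg) = -0.8660, sin(150 deg) = 0.5000
  joint[4] = (-15.7193, 7.7151) + 2.1 * (-0.8660, 0.5000) = (-15.7193 + -1.8187, 7.7151 + 1.0500) = (-17.5379, 8.7651)
End effector: (-17.5379, 8.7651)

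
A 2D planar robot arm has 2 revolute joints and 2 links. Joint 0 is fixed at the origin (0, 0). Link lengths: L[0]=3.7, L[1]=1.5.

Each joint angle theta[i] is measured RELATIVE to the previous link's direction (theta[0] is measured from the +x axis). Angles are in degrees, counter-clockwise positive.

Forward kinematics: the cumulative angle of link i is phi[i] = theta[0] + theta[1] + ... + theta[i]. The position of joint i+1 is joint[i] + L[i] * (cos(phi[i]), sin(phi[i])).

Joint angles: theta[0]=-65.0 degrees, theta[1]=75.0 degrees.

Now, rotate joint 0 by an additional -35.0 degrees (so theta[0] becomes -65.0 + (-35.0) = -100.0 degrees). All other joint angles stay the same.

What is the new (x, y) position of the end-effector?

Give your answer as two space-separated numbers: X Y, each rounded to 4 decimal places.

Answer: 0.7170 -4.2777

Derivation:
joint[0] = (0.0000, 0.0000)  (base)
link 0: phi[0] = -100 = -100 deg
  cos(-100 deg) = -0.1736, sin(-100 deg) = -0.9848
  joint[1] = (0.0000, 0.0000) + 3.7 * (-0.1736, -0.9848) = (0.0000 + -0.6425, 0.0000 + -3.6438) = (-0.6425, -3.6438)
link 1: phi[1] = -100 + 75 = -25 deg
  cos(-25 deg) = 0.9063, sin(-25 deg) = -0.4226
  joint[2] = (-0.6425, -3.6438) + 1.5 * (0.9063, -0.4226) = (-0.6425 + 1.3595, -3.6438 + -0.6339) = (0.7170, -4.2777)
End effector: (0.7170, -4.2777)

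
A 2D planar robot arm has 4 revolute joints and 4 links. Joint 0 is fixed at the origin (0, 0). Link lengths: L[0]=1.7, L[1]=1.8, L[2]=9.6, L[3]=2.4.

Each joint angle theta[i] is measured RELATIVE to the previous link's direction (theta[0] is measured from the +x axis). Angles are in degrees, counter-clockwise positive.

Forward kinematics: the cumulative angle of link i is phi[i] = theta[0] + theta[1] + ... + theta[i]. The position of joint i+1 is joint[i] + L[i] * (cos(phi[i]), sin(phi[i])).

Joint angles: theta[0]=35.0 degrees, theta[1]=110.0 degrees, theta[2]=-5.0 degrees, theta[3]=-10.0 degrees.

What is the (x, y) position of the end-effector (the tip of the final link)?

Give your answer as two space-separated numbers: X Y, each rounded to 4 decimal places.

Answer: -8.9786 10.0168

Derivation:
joint[0] = (0.0000, 0.0000)  (base)
link 0: phi[0] = 35 = 35 deg
  cos(35 deg) = 0.8192, sin(35 deg) = 0.5736
  joint[1] = (0.0000, 0.0000) + 1.7 * (0.8192, 0.5736) = (0.0000 + 1.3926, 0.0000 + 0.9751) = (1.3926, 0.9751)
link 1: phi[1] = 35 + 110 = 145 deg
  cos(145 deg) = -0.8192, sin(145 deg) = 0.5736
  joint[2] = (1.3926, 0.9751) + 1.8 * (-0.8192, 0.5736) = (1.3926 + -1.4745, 0.9751 + 1.0324) = (-0.0819, 2.0075)
link 2: phi[2] = 35 + 110 + -5 = 140 deg
  cos(140 deg) = -0.7660, sin(140 deg) = 0.6428
  joint[3] = (-0.0819, 2.0075) + 9.6 * (-0.7660, 0.6428) = (-0.0819 + -7.3540, 2.0075 + 6.1708) = (-7.4359, 8.1783)
link 3: phi[3] = 35 + 110 + -5 + -10 = 130 deg
  cos(130 deg) = -0.6428, sin(130 deg) = 0.7660
  joint[4] = (-7.4359, 8.1783) + 2.4 * (-0.6428, 0.7660) = (-7.4359 + -1.5427, 8.1783 + 1.8385) = (-8.9786, 10.0168)
End effector: (-8.9786, 10.0168)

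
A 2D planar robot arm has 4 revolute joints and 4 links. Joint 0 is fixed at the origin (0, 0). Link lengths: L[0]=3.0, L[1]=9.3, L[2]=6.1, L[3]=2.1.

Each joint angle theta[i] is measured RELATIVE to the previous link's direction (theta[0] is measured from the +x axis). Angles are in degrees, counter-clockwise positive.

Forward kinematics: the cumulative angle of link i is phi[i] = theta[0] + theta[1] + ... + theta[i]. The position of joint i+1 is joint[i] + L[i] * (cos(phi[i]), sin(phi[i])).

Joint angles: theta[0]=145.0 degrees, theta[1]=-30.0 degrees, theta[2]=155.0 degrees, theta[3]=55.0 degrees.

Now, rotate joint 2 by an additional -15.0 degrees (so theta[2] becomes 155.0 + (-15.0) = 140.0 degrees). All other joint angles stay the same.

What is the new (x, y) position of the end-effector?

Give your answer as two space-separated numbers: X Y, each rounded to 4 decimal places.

Answer: -6.6167 2.6486

Derivation:
joint[0] = (0.0000, 0.0000)  (base)
link 0: phi[0] = 145 = 145 deg
  cos(145 deg) = -0.8192, sin(145 deg) = 0.5736
  joint[1] = (0.0000, 0.0000) + 3 * (-0.8192, 0.5736) = (0.0000 + -2.4575, 0.0000 + 1.7207) = (-2.4575, 1.7207)
link 1: phi[1] = 145 + -30 = 115 deg
  cos(115 deg) = -0.4226, sin(115 deg) = 0.9063
  joint[2] = (-2.4575, 1.7207) + 9.3 * (-0.4226, 0.9063) = (-2.4575 + -3.9303, 1.7207 + 8.4287) = (-6.3878, 10.1494)
link 2: phi[2] = 145 + -30 + 140 = 255 deg
  cos(255 deg) = -0.2588, sin(255 deg) = -0.9659
  joint[3] = (-6.3878, 10.1494) + 6.1 * (-0.2588, -0.9659) = (-6.3878 + -1.5788, 10.1494 + -5.8921) = (-7.9666, 4.2572)
link 3: phi[3] = 145 + -30 + 140 + 55 = 310 deg
  cos(310 deg) = 0.6428, sin(310 deg) = -0.7660
  joint[4] = (-7.9666, 4.2572) + 2.1 * (0.6428, -0.7660) = (-7.9666 + 1.3499, 4.2572 + -1.6087) = (-6.6167, 2.6486)
End effector: (-6.6167, 2.6486)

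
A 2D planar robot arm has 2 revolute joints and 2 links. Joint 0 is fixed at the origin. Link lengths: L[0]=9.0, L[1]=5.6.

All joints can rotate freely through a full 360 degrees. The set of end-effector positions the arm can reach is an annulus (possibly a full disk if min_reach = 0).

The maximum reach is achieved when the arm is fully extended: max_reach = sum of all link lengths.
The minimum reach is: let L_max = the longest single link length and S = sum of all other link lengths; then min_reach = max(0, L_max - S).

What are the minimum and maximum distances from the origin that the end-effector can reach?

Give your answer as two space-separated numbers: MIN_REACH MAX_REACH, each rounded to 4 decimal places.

Link lengths: [9.0, 5.6]
max_reach = 9 + 5.6 = 14.6
L_max = max([9.0, 5.6]) = 9
S (sum of others) = 14.6 - 9 = 5.6
min_reach = max(0, 9 - 5.6) = max(0, 3.4) = 3.4

Answer: 3.4000 14.6000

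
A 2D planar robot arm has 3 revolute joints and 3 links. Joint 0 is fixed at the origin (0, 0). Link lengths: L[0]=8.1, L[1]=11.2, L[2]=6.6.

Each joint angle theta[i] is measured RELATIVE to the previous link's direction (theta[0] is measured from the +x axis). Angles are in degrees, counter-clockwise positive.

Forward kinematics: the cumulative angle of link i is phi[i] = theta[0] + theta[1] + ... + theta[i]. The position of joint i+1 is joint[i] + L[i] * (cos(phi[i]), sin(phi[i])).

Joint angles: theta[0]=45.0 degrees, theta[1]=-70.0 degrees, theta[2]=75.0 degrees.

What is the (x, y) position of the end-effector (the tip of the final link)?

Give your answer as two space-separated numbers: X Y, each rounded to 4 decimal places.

joint[0] = (0.0000, 0.0000)  (base)
link 0: phi[0] = 45 = 45 deg
  cos(45 deg) = 0.7071, sin(45 deg) = 0.7071
  joint[1] = (0.0000, 0.0000) + 8.1 * (0.7071, 0.7071) = (0.0000 + 5.7276, 0.0000 + 5.7276) = (5.7276, 5.7276)
link 1: phi[1] = 45 + -70 = -25 deg
  cos(-25 deg) = 0.9063, sin(-25 deg) = -0.4226
  joint[2] = (5.7276, 5.7276) + 11.2 * (0.9063, -0.4226) = (5.7276 + 10.1506, 5.7276 + -4.7333) = (15.8782, 0.9942)
link 2: phi[2] = 45 + -70 + 75 = 50 deg
  cos(50 deg) = 0.6428, sin(50 deg) = 0.7660
  joint[3] = (15.8782, 0.9942) + 6.6 * (0.6428, 0.7660) = (15.8782 + 4.2424, 0.9942 + 5.0559) = (20.1206, 6.0501)
End effector: (20.1206, 6.0501)

Answer: 20.1206 6.0501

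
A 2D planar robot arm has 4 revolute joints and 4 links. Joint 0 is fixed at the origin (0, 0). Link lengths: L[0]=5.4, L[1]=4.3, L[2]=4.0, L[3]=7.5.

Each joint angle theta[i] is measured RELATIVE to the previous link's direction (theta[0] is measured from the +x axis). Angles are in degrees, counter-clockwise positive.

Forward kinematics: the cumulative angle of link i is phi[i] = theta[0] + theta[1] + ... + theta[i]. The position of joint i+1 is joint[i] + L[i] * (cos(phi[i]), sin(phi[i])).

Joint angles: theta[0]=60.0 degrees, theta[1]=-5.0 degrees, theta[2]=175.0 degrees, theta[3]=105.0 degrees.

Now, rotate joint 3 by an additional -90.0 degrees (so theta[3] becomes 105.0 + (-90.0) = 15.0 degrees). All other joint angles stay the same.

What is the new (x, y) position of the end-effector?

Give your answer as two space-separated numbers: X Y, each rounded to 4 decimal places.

Answer: -0.5744 -1.6626

Derivation:
joint[0] = (0.0000, 0.0000)  (base)
link 0: phi[0] = 60 = 60 deg
  cos(60 deg) = 0.5000, sin(60 deg) = 0.8660
  joint[1] = (0.0000, 0.0000) + 5.4 * (0.5000, 0.8660) = (0.0000 + 2.7000, 0.0000 + 4.6765) = (2.7000, 4.6765)
link 1: phi[1] = 60 + -5 = 55 deg
  cos(55 deg) = 0.5736, sin(55 deg) = 0.8192
  joint[2] = (2.7000, 4.6765) + 4.3 * (0.5736, 0.8192) = (2.7000 + 2.4664, 4.6765 + 3.5224) = (5.1664, 8.1989)
link 2: phi[2] = 60 + -5 + 175 = 230 deg
  cos(230 deg) = -0.6428, sin(230 deg) = -0.7660
  joint[3] = (5.1664, 8.1989) + 4 * (-0.6428, -0.7660) = (5.1664 + -2.5712, 8.1989 + -3.0642) = (2.5952, 5.1347)
link 3: phi[3] = 60 + -5 + 175 + 15 = 245 deg
  cos(245 deg) = -0.4226, sin(245 deg) = -0.9063
  joint[4] = (2.5952, 5.1347) + 7.5 * (-0.4226, -0.9063) = (2.5952 + -3.1696, 5.1347 + -6.7973) = (-0.5744, -1.6626)
End effector: (-0.5744, -1.6626)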